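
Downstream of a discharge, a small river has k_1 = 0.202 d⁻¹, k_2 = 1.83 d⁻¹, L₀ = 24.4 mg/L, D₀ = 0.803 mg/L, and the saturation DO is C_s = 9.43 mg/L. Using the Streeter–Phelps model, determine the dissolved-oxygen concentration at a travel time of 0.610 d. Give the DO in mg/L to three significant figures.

DO ≈ 7.48 mg/L

k_1 L₀/(k_2−k_1) = 0.202×24.4/(1.83−0.202) = 4.929/1.628 = 3.028 mg/L.
e^(−k_1 t) = e^(−0.202×0.6100) = 0.8841; e^(−k_2 t) = e^(−1.83×0.6100) = 0.3275.
D = 3.028 × (0.8841 − 0.3275) + 0.803 × 0.3275 = 1.685 + 0.2630 = 1.948 mg/L.
DO = C_s − D = 9.43 − 1.948 = 7.482 mg/L.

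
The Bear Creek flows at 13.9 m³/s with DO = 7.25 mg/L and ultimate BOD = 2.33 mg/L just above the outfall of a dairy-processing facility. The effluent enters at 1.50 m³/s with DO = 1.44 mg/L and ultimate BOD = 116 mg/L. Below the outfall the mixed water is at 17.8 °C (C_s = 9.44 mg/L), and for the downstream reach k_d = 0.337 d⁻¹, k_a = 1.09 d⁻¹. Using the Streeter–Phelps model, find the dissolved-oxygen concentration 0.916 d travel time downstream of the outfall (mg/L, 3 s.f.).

DO ≈ 6.23 mg/L

Mixed DO = (13.9×7.25 + 1.50×1.44)/(13.9+1.50) = 102.9/15.40 = 6.684 mg/L.
Mixed L₀ = (13.9×2.33 + 1.50×116)/(15.40) = 206.4/15.40 = 13.40 mg/L.
Initial deficit D₀ = C_s − DO₀ = 9.44 − 6.684 = 2.756 mg/L.
D(0.916) = [0.337×13.40/(1.09−0.337)](e^(−0.337×0.916) − e^(−1.09×0.916)) + 2.756 e^(−1.09×0.916)
= 5.998 × (0.7344 − 0.3685) + 2.756 × 0.3685 = 3.210 mg/L.
DO = 9.44 − 3.210 = 6.230 mg/L.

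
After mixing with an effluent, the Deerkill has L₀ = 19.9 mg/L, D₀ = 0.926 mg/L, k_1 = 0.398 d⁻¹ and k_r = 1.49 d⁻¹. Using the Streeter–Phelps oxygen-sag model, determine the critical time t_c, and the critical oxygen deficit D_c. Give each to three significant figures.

t_c = [1/(k_r−k_1)] ln[(k_r/k_1)(1 − D₀(k_r−k_1)/(k_1 L₀))]
= [1/(1.49−0.398)] ln[(1.49/0.398)(1 − 0.926×1.092/(0.398×19.9))]
= (1/1.092) ln[3.744 × 0.8723] = 0.9158 × ln(3.266) = 0.9158 × 1.183 = 1.084 d.
L(t_c) = L₀ e^(−k_1 t_c) = 19.9 × 0.6496 = 12.93 mg/L, and at the critical point k_r D_c = k_1 L, so D_c = (0.398/1.49) × 12.93 = 3.453 mg/L.

t_c ≈ 1.08 d; D_c ≈ 3.45 mg/L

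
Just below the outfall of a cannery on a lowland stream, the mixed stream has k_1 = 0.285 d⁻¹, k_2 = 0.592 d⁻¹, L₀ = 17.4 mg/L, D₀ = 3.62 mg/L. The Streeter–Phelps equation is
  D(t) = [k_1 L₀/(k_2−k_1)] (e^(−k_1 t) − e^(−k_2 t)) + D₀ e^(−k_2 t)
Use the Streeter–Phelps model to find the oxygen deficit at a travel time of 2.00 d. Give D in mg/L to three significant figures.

k_1 L₀/(k_2−k_1) = 0.285×17.4/(0.592−0.285) = 4.959/0.3070 = 16.15 mg/L.
e^(−k_1 t) = e^(−0.285×2.000) = 0.5655; e^(−k_2 t) = e^(−0.592×2.000) = 0.3061.
D = 16.15 × (0.5655 − 0.3061) + 3.62 × 0.3061 = 4.191 + 1.108 = 5.299 mg/L.

D ≈ 5.30 mg/L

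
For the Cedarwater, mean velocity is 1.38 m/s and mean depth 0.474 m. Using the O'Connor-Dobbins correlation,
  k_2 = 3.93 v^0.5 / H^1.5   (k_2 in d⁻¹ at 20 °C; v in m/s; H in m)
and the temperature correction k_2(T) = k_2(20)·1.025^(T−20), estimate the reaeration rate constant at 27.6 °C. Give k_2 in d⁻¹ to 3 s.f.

k_2(20) = 3.93 × 1.38^0.5 / 0.474^1.5 = 3.93 × 1.175 / 0.3263 = 14.15 d⁻¹.
k_2(27.6) = 14.15 × 1.025^(27.6−20) = 14.15 × 1.206 = 17.07 d⁻¹.

k_2 ≈ 17.1 d⁻¹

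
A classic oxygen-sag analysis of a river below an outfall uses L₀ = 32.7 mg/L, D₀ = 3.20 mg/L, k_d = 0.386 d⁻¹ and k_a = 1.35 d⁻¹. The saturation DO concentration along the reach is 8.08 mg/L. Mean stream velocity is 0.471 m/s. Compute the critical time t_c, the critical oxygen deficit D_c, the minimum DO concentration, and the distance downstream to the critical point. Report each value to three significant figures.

At the critical point dD/dt = 0, so k_d L₀ e^(−k_d t) = k_a D. Substituting D(t) from the Streeter–Phelps equation and solving for t gives
t_c = ln[(k_a/k_d)(1 − D₀(k_a−k_d)/(k_d L₀))] / (k_a−k_d).
Here k_a−k_d = 0.9640 d⁻¹ and 1 − D₀(k_a−k_d)/(k_d L₀) = 1 − 3.20×0.9640/(0.386×32.7) = 0.7556, so
t_c = ln(3.497 × 0.7556) / 0.9640 = 0.9718 / 0.9640 = 1.008 d.
L(t_c) = L₀ e^(−k_d t_c) = 32.7 × 0.6777 = 22.16 mg/L, and at the critical point k_a D_c = k_d L, so D_c = (0.386/1.35) × 22.16 = 6.336 mg/L.
Minimum DO = C_s − D_c = 8.08 − 6.336 = 1.744 mg/L.
x_c = v t_c = 0.471 m/s × 1.008 d × 86400 s/d = 41020 m ≈ 41.0 km.

t_c ≈ 1.01 d; D_c ≈ 6.34 mg/L; min DO ≈ 1.74 mg/L; x_c ≈ 41.0 km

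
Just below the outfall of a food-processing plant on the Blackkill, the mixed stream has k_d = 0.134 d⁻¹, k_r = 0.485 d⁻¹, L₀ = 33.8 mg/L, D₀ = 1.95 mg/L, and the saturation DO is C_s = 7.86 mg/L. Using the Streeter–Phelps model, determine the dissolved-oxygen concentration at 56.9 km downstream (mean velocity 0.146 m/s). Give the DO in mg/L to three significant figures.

Travel time t = x/v = 56.9 km / (0.146 m/s) = 56900 m / 0.146 m/s = 389700 s = 4.511 d.
k_d L₀/(k_r−k_d) = 0.134×33.8/(0.485−0.134) = 4.529/0.3510 = 12.90 mg/L.
e^(−k_d t) = e^(−0.134×4.511) = 0.5464; e^(−k_r t) = e^(−0.485×4.511) = 0.1122.
D = 12.90 × (0.5464 − 0.1122) + 1.95 × 0.1122 = 5.603 + 0.2187 = 5.822 mg/L.
DO = C_s − D = 7.86 − 5.822 = 2.038 mg/L.

DO ≈ 2.04 mg/L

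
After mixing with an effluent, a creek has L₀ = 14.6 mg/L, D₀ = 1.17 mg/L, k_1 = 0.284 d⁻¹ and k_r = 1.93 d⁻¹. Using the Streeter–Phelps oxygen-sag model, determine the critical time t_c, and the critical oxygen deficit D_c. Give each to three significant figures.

With k_r/k_1 = 6.796 and 1 − D₀(k_r−k_1)/(k_1 L₀) = 0.5355,
t_c = ln(6.796 × 0.5355) / (1.93 − 0.284) = ln(3.639) / 1.646 = 1.292/1.646 = 0.7848 d.
D_c = (k_1/k_r) L₀ e^(−k_1 t_c) = (0.284/1.93) × 14.6 × e^(−0.284×0.7848) = 0.1472 × 14.6 × 0.8002 = 1.719 mg/L.

t_c ≈ 0.785 d; D_c ≈ 1.72 mg/L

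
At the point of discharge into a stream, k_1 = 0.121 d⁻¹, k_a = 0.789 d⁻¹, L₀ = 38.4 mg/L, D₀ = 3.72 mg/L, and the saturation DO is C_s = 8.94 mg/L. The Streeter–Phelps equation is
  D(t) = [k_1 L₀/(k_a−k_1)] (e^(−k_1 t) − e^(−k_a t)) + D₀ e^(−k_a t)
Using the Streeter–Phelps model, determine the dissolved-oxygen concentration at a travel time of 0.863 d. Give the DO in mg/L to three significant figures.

k_1 L₀/(k_a−k_1) = 0.121×38.4/(0.789−0.121) = 4.646/0.6680 = 6.956 mg/L.
e^(−k_1 t) = e^(−0.121×0.8630) = 0.9008; e^(−k_a t) = e^(−0.789×0.8630) = 0.5062.
D = 6.956 × (0.9008 − 0.5062) + 3.72 × 0.5062 = 2.745 + 1.883 = 4.628 mg/L.
DO = C_s − D = 8.94 − 4.628 = 4.312 mg/L.

DO ≈ 4.31 mg/L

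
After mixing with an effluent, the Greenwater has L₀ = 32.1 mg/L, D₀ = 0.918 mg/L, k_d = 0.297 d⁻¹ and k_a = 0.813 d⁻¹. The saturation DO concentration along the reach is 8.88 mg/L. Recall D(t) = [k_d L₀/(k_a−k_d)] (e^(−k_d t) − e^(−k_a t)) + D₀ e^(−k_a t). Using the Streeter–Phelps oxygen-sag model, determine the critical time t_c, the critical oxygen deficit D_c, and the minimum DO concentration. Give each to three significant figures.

t_c ≈ 1.85 d; D_c ≈ 6.76 mg/L; min DO ≈ 2.12 mg/L

t_c = [1/(k_a−k_d)] ln[(k_a/k_d)(1 − D₀(k_a−k_d)/(k_d L₀))]
= [1/(0.813−0.297)] ln[(0.813/0.297)(1 − 0.918×0.5160/(0.297×32.1))]
= (1/0.5160) ln[2.737 × 0.9503] = 1.938 × ln(2.601) = 1.938 × 0.9560 = 1.853 d.
D_c = (k_d/k_a) L₀ e^(−k_d t_c) = (0.297/0.813) × 32.1 × e^(−0.297×1.853) = 0.3653 × 32.1 × 0.5768 = 6.764 mg/L.
Minimum DO = C_s − D_c = 8.88 − 6.764 = 2.116 mg/L.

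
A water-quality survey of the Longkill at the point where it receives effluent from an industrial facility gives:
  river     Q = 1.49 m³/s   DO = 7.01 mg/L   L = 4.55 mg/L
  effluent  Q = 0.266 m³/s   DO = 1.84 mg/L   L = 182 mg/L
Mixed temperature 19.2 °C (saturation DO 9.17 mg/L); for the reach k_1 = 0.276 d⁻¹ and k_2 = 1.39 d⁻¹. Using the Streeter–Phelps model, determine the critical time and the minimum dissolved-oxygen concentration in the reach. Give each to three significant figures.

Mixed DO = (1.49×7.01 + 0.266×1.84)/(1.49+0.266) = 10.93/1.756 = 6.227 mg/L.
Mixed L₀ = (1.49×4.55 + 0.266×182)/(1.756) = 55.19/1.756 = 31.43 mg/L.
Initial deficit D₀ = C_s − DO₀ = 9.17 − 6.227 = 2.943 mg/L.
t_c = (1/1.114) ln[(1.39/0.276)(1 − 2.943×1.114/(0.276×31.43))] = 0.8977 × ln(3.133) = 1.025 d.
D_c = (0.276/1.39) × 31.43 × e^(−0.276×1.025) = 0.1986 × 31.43 × 0.7536 = 4.703 mg/L.
Minimum DO = 9.17 − 4.703 = 4.467 mg/L.

t_c ≈ 1.03 d; minimum DO ≈ 4.47 mg/L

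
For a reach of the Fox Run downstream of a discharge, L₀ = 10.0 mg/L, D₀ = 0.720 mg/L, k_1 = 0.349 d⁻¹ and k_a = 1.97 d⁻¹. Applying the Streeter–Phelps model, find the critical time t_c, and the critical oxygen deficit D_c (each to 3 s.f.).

With k_a/k_1 = 5.645 and 1 − D₀(k_a−k_1)/(k_1 L₀) = 0.6656,
t_c = ln(5.645 × 0.6656) / (1.97 − 0.349) = ln(3.757) / 1.621 = 1.324/1.621 = 0.8165 d.
D_c = (k_1/k_a) L₀ e^(−k_1 t_c) = (0.349/1.97) × 10.0 × e^(−0.349×0.8165) = 0.1772 × 10.0 × 0.7520 = 1.332 mg/L.

t_c ≈ 0.817 d; D_c ≈ 1.33 mg/L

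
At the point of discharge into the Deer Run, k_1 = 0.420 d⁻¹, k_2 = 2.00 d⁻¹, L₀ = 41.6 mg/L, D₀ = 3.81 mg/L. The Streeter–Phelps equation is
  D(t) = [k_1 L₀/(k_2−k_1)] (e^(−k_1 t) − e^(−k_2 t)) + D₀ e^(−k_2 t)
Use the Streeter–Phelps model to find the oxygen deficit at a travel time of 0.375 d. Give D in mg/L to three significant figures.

k_1 L₀/(k_2−k_1) = 0.420×41.6/(2.00−0.420) = 17.47/1.580 = 11.06 mg/L.
e^(−k_1 t) = e^(−0.420×0.3750) = 0.8543; e^(−k_2 t) = e^(−2.00×0.3750) = 0.4724.
D = 11.06 × (0.8543 − 0.4724) + 3.81 × 0.4724 = 4.223 + 1.800 = 6.023 mg/L.

D ≈ 6.02 mg/L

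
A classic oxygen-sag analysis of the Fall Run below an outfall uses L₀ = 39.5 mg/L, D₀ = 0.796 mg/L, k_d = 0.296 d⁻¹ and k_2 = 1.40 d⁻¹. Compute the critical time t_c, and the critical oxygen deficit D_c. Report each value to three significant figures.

t_c = [1/(k_2−k_d)] ln[(k_2/k_d)(1 − D₀(k_2−k_d)/(k_d L₀))]
= [1/(1.40−0.296)] ln[(1.40/0.296)(1 − 0.796×1.104/(0.296×39.5))]
= (1/1.104) ln[4.730 × 0.9248] = 0.9058 × ln(4.374) = 0.9058 × 1.476 = 1.337 d.
L(t_c) = L₀ e^(−k_d t_c) = 39.5 × 0.6732 = 26.59 mg/L, and at the critical point k_2 D_c = k_d L, so D_c = (0.296/1.40) × 26.59 = 5.622 mg/L.

t_c ≈ 1.34 d; D_c ≈ 5.62 mg/L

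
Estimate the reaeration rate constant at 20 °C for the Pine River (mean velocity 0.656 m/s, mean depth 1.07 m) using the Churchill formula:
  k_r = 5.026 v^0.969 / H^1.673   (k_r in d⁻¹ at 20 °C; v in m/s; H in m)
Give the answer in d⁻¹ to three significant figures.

k_r ≈ 2.98 d⁻¹

k_r = 5.026 × 0.656^0.969 / 1.07^1.673 = 5.026 × 0.6646 / 1.120 = 2.983 d⁻¹.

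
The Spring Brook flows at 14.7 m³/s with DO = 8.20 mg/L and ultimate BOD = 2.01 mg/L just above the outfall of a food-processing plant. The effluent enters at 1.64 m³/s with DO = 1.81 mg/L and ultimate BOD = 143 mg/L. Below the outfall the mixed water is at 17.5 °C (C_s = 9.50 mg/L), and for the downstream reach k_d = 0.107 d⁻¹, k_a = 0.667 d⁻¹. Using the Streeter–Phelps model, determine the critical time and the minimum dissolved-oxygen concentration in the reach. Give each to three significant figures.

t_c ≈ 1.50 d; minimum DO ≈ 7.29 mg/L

Mixed DO = (14.7×8.20 + 1.64×1.81)/(14.7+1.64) = 123.5/16.34 = 7.559 mg/L.
Mixed L₀ = (14.7×2.01 + 1.64×143)/(16.34) = 264.1/16.34 = 16.16 mg/L.
Initial deficit D₀ = C_s − DO₀ = 9.50 − 7.559 = 1.941 mg/L.
t_c = (1/0.5600) ln[(0.667/0.107)(1 − 1.941×0.5600/(0.107×16.16))] = 1.786 × ln(2.315) = 1.499 d.
D_c = (0.107/0.667) × 16.16 × e^(−0.107×1.499) = 0.1604 × 16.16 × 0.8518 = 2.208 mg/L.
Minimum DO = 9.50 − 2.208 = 7.292 mg/L.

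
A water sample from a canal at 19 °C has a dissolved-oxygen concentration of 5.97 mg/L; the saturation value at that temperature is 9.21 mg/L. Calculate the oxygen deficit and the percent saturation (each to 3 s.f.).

D = C_s − C = 9.21 − 5.97 = 3.24 mg/L.
% saturation = 5.97/9.21 × 100 = 64.8 %.

D ≈ 3.24 mg/L; 64.8 % saturation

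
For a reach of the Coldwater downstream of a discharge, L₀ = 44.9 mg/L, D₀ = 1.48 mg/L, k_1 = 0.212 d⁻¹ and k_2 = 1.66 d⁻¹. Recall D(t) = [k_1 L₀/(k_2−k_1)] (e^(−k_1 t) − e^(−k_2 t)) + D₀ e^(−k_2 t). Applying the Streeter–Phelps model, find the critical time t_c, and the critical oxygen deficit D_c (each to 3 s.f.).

t_c = [1/(k_2−k_1)] ln[(k_2/k_1)(1 − D₀(k_2−k_1)/(k_1 L₀))]
= [1/(1.66−0.212)] ln[(1.66/0.212)(1 − 1.48×1.448/(0.212×44.9))]
= (1/1.448) ln[7.830 × 0.7749] = 0.6906 × ln(6.067) = 0.6906 × 1.803 = 1.245 d.
D_c = (k_1/k_2) L₀ e^(−k_1 t_c) = (0.212/1.66) × 44.9 × e^(−0.212×1.245) = 0.1277 × 44.9 × 0.7680 = 4.404 mg/L.

t_c ≈ 1.25 d; D_c ≈ 4.40 mg/L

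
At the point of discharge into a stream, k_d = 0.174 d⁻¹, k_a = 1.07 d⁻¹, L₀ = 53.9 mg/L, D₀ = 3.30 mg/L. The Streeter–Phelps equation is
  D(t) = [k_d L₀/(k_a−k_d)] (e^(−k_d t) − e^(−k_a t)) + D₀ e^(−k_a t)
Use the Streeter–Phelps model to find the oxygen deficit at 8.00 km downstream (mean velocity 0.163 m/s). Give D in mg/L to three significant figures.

D ≈ 5.58 mg/L

Travel time t = x/v = 8.00 km / (0.163 m/s) = 8000 m / 0.163 m/s = 49080 s = 0.5681 d.
k_d L₀/(k_a−k_d) = 0.174×53.9/(1.07−0.174) = 9.379/0.8960 = 10.47 mg/L.
e^(−k_d t) = e^(−0.174×0.5681) = 0.9059; e^(−k_a t) = e^(−1.07×0.5681) = 0.5445.
D = 10.47 × (0.9059 − 0.5445) + 3.30 × 0.5445 = 3.782 + 1.797 = 5.579 mg/L.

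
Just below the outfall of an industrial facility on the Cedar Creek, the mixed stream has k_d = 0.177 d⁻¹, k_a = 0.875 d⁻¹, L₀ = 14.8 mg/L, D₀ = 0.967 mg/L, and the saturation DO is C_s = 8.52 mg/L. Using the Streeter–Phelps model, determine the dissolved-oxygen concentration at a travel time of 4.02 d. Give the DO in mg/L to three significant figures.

DO ≈ 6.76 mg/L

k_d L₀/(k_a−k_d) = 0.177×14.8/(0.875−0.177) = 2.620/0.6980 = 3.753 mg/L.
e^(−k_d t) = e^(−0.177×4.020) = 0.4909; e^(−k_a t) = e^(−0.875×4.020) = 0.02967.
D = 3.753 × (0.4909 − 0.02967) + 0.967 × 0.02967 = 1.731 + 0.02869 = 1.760 mg/L.
DO = C_s − D = 8.52 − 1.760 = 6.760 mg/L.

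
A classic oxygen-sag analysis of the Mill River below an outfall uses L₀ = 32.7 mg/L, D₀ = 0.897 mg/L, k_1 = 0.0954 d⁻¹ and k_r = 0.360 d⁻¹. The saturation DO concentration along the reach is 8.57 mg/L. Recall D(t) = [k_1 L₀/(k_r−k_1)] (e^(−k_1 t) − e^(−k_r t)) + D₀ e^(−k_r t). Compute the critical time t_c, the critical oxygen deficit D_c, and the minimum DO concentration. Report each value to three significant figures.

t_c ≈ 4.72 d; D_c ≈ 5.52 mg/L; min DO ≈ 3.05 mg/L

t_c = [1/(k_r−k_1)] ln[(k_r/k_1)(1 − D₀(k_r−k_1)/(k_1 L₀))]
= [1/(0.360−0.0954)] ln[(0.360/0.0954)(1 − 0.897×0.2646/(0.0954×32.7))]
= (1/0.2646) ln[3.774 × 0.9239] = 3.779 × ln(3.486) = 3.779 × 1.249 = 4.720 d.
D_c = (k_1/k_r) L₀ e^(−k_1 t_c) = (0.0954/0.360) × 32.7 × e^(−0.0954×4.720) = 0.2650 × 32.7 × 0.6374 = 5.524 mg/L.
Minimum DO = C_s − D_c = 8.57 − 5.524 = 3.046 mg/L.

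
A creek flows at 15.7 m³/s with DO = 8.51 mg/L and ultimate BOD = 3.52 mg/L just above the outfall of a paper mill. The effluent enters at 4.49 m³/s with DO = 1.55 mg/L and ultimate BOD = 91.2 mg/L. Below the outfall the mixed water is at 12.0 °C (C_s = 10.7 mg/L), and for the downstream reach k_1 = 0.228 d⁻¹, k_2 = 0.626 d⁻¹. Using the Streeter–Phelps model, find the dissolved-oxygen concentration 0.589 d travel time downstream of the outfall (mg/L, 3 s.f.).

DO ≈ 5.71 mg/L

Mixed DO = (15.7×8.51 + 4.49×1.55)/(15.7+4.49) = 140.6/20.19 = 6.962 mg/L.
Mixed L₀ = (15.7×3.52 + 4.49×91.2)/(20.19) = 464.8/20.19 = 23.02 mg/L.
Initial deficit D₀ = C_s − DO₀ = 10.7 − 6.962 = 3.738 mg/L.
D(0.589) = [0.228×23.02/(0.626−0.228)](e^(−0.228×0.589) − e^(−0.626×0.589)) + 3.738 e^(−0.626×0.589)
= 13.19 × (0.8743 − 0.6916) + 3.738 × 0.6916 = 4.995 mg/L.
DO = 10.7 − 4.995 = 5.705 mg/L.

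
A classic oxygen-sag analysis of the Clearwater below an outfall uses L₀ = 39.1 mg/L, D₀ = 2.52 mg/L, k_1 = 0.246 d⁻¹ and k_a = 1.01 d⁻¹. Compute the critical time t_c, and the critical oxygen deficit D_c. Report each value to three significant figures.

At the critical point dD/dt = 0, so k_1 L₀ e^(−k_1 t) = k_a D. Substituting D(t) from the Streeter–Phelps equation and solving for t gives
t_c = ln[(k_a/k_1)(1 − D₀(k_a−k_1)/(k_1 L₀))] / (k_a−k_1).
Here k_a−k_1 = 0.7640 d⁻¹ and 1 − D₀(k_a−k_1)/(k_1 L₀) = 1 − 2.52×0.7640/(0.246×39.1) = 0.7998, so
t_c = ln(4.106 × 0.7998) / 0.7640 = 1.189 / 0.7640 = 1.556 d.
L(t_c) = L₀ e^(−k_1 t_c) = 39.1 × 0.6819 = 26.66 mg/L, and at the critical point k_a D_c = k_1 L, so D_c = (0.246/1.01) × 26.66 = 6.494 mg/L.

t_c ≈ 1.56 d; D_c ≈ 6.49 mg/L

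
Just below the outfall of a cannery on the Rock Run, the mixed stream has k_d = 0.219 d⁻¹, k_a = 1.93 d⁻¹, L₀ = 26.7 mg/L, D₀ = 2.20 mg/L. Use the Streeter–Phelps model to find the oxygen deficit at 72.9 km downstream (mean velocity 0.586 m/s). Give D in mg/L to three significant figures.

D ≈ 2.42 mg/L

Travel time t = x/v = 72.9 km / (0.586 m/s) = 72900 m / 0.586 m/s = 124400 s = 1.440 d.
k_d L₀/(k_a−k_d) = 0.219×26.7/(1.93−0.219) = 5.847/1.711 = 3.417 mg/L.
e^(−k_d t) = e^(−0.219×1.440) = 0.7296; e^(−k_a t) = e^(−1.93×1.440) = 0.06211.
D = 3.417 × (0.7296 − 0.06211) + 2.20 × 0.06211 = 2.281 + 0.1366 = 2.418 mg/L.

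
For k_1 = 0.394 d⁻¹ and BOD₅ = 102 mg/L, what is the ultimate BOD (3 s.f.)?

BOD₅ = L₀(1 − e^(−5k_1)) ⇒ L₀ = BOD₅ / (1 − e^(−5×0.394))
= 102 / (1 − 0.1395) = 102 / 0.8605 = 118.5 mg/L.

L₀ ≈ 119 mg/L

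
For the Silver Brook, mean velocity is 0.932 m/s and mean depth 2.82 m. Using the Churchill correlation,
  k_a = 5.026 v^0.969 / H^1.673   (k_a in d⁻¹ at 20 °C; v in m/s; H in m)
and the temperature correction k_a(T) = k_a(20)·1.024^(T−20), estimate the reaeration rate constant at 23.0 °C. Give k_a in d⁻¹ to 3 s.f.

k_a(20) = 5.026 × 0.932^0.969 / 2.82^1.673 = 5.026 × 0.9340 / 5.666 = 0.8286 d⁻¹.
k_a(23.0) = 0.8286 × 1.024^(23.0−20) = 0.8286 × 1.074 = 0.8897 d⁻¹.

k_a ≈ 0.890 d⁻¹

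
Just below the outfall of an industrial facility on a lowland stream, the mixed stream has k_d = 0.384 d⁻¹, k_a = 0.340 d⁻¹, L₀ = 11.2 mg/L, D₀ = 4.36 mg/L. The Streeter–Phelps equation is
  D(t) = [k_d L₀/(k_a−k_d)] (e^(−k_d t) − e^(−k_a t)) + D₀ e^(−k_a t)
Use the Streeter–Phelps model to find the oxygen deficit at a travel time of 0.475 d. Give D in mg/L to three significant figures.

D ≈ 5.43 mg/L

k_d L₀/(k_a−k_d) = 0.384×11.2/(0.340−0.384) = 4.301/-0.04400 = -97.75 mg/L.
e^(−k_d t) = e^(−0.384×0.4750) = 0.8333; e^(−k_a t) = e^(−0.340×0.4750) = 0.8509.
D = -97.75 × (0.8333 − 0.8509) + 4.36 × 0.8509 = 1.720 + 3.710 = 5.430 mg/L.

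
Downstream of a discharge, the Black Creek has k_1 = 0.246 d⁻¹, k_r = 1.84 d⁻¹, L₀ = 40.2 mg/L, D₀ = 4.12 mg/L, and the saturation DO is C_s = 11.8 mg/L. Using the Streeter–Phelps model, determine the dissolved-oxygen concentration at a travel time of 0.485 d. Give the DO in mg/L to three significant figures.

DO ≈ 7.15 mg/L

k_1 L₀/(k_r−k_1) = 0.246×40.2/(1.84−0.246) = 9.889/1.594 = 6.204 mg/L.
e^(−k_1 t) = e^(−0.246×0.4850) = 0.8875; e^(−k_r t) = e^(−1.84×0.4850) = 0.4097.
D = 6.204 × (0.8875 − 0.4097) + 4.12 × 0.4097 = 2.965 + 1.688 = 4.653 mg/L.
DO = C_s − D = 11.8 − 4.653 = 7.147 mg/L.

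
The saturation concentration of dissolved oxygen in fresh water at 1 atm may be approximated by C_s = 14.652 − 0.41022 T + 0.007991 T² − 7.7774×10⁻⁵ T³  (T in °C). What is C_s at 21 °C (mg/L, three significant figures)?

C_s = 14.652 − 0.41022×21 + 0.007991×21² − 7.7774×10⁻⁵×21³ = 8.841 mg/L.

C_s ≈ 8.84 mg/L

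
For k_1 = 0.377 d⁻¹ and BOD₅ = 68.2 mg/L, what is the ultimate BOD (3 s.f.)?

BOD₅ = L₀(1 − e^(−5k_1)) ⇒ L₀ = BOD₅ / (1 − e^(−5×0.377))
= 68.2 / (1 − 0.1518) = 68.2 / 0.8482 = 80.41 mg/L.

L₀ ≈ 80.4 mg/L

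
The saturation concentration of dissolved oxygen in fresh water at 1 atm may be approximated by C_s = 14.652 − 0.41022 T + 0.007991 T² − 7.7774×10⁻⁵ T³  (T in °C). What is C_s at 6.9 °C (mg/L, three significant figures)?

C_s ≈ 12.2 mg/L

C_s = 14.652 − 0.41022×6.9 + 0.007991×6.9² − 7.7774×10⁻⁵×6.9³ = 12.18 mg/L.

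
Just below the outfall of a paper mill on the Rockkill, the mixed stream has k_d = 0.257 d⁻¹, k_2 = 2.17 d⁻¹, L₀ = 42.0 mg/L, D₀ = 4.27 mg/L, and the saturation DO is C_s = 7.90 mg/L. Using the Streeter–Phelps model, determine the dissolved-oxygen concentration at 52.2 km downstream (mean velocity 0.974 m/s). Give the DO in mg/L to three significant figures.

DO ≈ 3.45 mg/L

Travel time t = x/v = 52.2 km / (0.974 m/s) = 52200 m / 0.974 m/s = 53590 s = 0.6203 d.
k_d L₀/(k_2−k_d) = 0.257×42.0/(2.17−0.257) = 10.79/1.913 = 5.642 mg/L.
e^(−k_d t) = e^(−0.257×0.6203) = 0.8526; e^(−k_2 t) = e^(−2.17×0.6203) = 0.2603.
D = 5.642 × (0.8526 − 0.2603) + 4.27 × 0.2603 = 3.342 + 1.111 = 4.454 mg/L.
DO = C_s − D = 7.90 − 4.454 = 3.446 mg/L.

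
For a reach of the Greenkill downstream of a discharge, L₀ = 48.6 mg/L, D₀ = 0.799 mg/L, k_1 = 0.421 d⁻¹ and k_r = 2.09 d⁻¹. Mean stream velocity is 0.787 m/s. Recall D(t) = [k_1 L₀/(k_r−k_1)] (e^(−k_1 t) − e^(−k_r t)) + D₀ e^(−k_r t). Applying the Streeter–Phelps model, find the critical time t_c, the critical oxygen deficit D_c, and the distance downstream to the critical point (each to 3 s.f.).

t_c ≈ 0.920 d; D_c ≈ 6.65 mg/L; x_c ≈ 62.5 km

At the critical point dD/dt = 0, so k_1 L₀ e^(−k_1 t) = k_r D. Substituting D(t) from the Streeter–Phelps equation and solving for t gives
t_c = ln[(k_r/k_1)(1 − D₀(k_r−k_1)/(k_1 L₀))] / (k_r−k_1).
Here k_r−k_1 = 1.669 d⁻¹ and 1 − D₀(k_r−k_1)/(k_1 L₀) = 1 − 0.799×1.669/(0.421×48.6) = 0.9348, so
t_c = ln(4.964 × 0.9348) / 1.669 = 1.535 / 1.669 = 0.9196 d.
L(t_c) = L₀ e^(−k_1 t_c) = 48.6 × 0.6790 = 33.00 mg/L, and at the critical point k_r D_c = k_1 L, so D_c = (0.421/2.09) × 33.00 = 6.647 mg/L.
x_c = v t_c = 0.787 m/s × 0.9196 d × 86400 s/d = 62530 m ≈ 62.5 km.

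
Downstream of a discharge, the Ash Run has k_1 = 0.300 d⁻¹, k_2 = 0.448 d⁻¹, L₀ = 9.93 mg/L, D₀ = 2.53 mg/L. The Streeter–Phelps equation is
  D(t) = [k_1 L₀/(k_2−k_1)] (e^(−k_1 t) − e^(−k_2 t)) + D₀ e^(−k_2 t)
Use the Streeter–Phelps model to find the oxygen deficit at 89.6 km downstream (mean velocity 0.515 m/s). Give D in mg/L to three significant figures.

D ≈ 3.86 mg/L

Travel time t = x/v = 89.6 km / (0.515 m/s) = 89600 m / 0.515 m/s = 174000 s = 2.014 d.
k_1 L₀/(k_2−k_1) = 0.300×9.93/(0.448−0.300) = 2.979/0.1480 = 20.13 mg/L.
e^(−k_1 t) = e^(−0.300×2.014) = 0.5466; e^(−k_2 t) = e^(−0.448×2.014) = 0.4057.
D = 20.13 × (0.5466 − 0.4057) + 2.53 × 0.4057 = 2.835 + 1.026 = 3.862 mg/L.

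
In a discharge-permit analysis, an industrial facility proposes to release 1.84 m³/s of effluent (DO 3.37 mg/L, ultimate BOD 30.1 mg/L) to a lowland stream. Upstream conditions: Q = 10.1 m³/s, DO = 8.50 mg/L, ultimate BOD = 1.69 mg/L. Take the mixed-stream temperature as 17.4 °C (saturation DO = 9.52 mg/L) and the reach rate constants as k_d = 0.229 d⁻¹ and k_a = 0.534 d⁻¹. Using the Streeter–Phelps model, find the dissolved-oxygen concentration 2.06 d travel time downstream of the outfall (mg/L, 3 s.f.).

DO ≈ 7.59 mg/L

Mixed DO = (10.1×8.50 + 1.84×3.37)/(10.1+1.84) = 92.05/11.94 = 7.709 mg/L.
Mixed L₀ = (10.1×1.69 + 1.84×30.1)/(11.94) = 72.45/11.94 = 6.068 mg/L.
Initial deficit D₀ = C_s − DO₀ = 9.52 − 7.709 = 1.811 mg/L.
D(2.06) = [0.229×6.068/(0.534−0.229)](e^(−0.229×2.06) − e^(−0.534×2.06)) + 1.811 e^(−0.534×2.06)
= 4.556 × (0.6239 − 0.3329) + 1.811 × 0.3329 = 1.929 mg/L.
DO = 9.52 − 1.929 = 7.591 mg/L.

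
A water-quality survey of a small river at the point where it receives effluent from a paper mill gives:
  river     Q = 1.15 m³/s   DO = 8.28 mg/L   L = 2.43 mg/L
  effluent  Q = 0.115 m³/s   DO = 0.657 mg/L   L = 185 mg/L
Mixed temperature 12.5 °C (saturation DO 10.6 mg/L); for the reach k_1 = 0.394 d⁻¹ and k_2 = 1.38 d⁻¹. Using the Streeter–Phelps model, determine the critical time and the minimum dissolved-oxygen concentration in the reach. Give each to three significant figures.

Mixed DO = (1.15×8.28 + 0.115×0.657)/(1.15+0.115) = 9.598/1.265 = 7.587 mg/L.
Mixed L₀ = (1.15×2.43 + 0.115×185)/(1.265) = 24.07/1.265 = 19.03 mg/L.
Initial deficit D₀ = C_s − DO₀ = 10.6 − 7.587 = 3.013 mg/L.
t_c = (1/0.9860) ln[(1.38/0.394)(1 − 3.013×0.9860/(0.394×19.03))] = 1.014 × ln(2.115) = 0.7595 d.
D_c = (0.394/1.38) × 19.03 × e^(−0.394×0.7595) = 0.2855 × 19.03 × 0.7414 = 4.028 mg/L.
Minimum DO = 10.6 − 4.028 = 6.572 mg/L.

t_c ≈ 0.759 d; minimum DO ≈ 6.57 mg/L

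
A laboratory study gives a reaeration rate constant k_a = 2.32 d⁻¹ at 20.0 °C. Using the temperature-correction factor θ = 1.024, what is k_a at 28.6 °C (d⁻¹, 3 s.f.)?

k_a ≈ 2.84 d⁻¹

k_a(T₂) = k_a(T₁) · θ^(T₂−T₁) = 2.32 × 1.024^(28.6−20.0)
= 2.32 × 1.024^8.60 = 2.32 × 1.226 = 2.845 d⁻¹.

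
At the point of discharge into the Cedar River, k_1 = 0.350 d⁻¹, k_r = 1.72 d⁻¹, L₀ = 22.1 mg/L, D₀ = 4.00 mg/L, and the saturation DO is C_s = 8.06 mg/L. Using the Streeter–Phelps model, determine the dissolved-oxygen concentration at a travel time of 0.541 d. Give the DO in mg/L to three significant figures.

DO ≈ 4.04 mg/L

k_1 L₀/(k_r−k_1) = 0.350×22.1/(1.72−0.350) = 7.735/1.370 = 5.646 mg/L.
e^(−k_1 t) = e^(−0.350×0.5410) = 0.8275; e^(−k_r t) = e^(−1.72×0.5410) = 0.3943.
D = 5.646 × (0.8275 − 0.3943) + 4.00 × 0.3943 = 2.446 + 1.577 = 4.023 mg/L.
DO = C_s − D = 8.06 − 4.023 = 4.037 mg/L.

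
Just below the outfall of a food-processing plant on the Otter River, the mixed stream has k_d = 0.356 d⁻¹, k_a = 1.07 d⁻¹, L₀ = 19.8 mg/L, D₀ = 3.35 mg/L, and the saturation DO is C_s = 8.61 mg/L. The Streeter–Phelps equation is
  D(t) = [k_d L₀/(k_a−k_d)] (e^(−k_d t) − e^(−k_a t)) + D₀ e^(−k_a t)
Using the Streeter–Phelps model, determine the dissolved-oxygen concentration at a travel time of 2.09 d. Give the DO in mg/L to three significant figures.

DO ≈ 4.62 mg/L

k_d L₀/(k_a−k_d) = 0.356×19.8/(1.07−0.356) = 7.049/0.7140 = 9.872 mg/L.
e^(−k_d t) = e^(−0.356×2.090) = 0.4752; e^(−k_a t) = e^(−1.07×2.090) = 0.1069.
D = 9.872 × (0.4752 − 0.1069) + 3.35 × 0.1069 = 3.636 + 0.3580 = 3.994 mg/L.
DO = C_s − D = 8.61 − 3.994 = 4.616 mg/L.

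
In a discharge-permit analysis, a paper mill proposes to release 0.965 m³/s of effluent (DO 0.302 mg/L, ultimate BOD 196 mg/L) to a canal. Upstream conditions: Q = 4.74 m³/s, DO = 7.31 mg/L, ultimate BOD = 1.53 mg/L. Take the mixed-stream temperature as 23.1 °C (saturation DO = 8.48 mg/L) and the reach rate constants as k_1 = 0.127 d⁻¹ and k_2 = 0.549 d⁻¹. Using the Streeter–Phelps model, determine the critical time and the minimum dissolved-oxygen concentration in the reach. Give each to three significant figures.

Mixed DO = (4.74×7.31 + 0.965×0.302)/(4.74+0.965) = 34.94/5.705 = 6.125 mg/L.
Mixed L₀ = (4.74×1.53 + 0.965×196)/(5.705) = 196.4/5.705 = 34.42 mg/L.
Initial deficit D₀ = C_s − DO₀ = 8.48 − 6.125 = 2.355 mg/L.
t_c = (1/0.4220) ln[(0.549/0.127)(1 − 2.355×0.4220/(0.127×34.42))] = 2.370 × ln(3.340) = 2.858 d.
D_c = (0.127/0.549) × 34.42 × e^(−0.127×2.858) = 0.2313 × 34.42 × 0.6956 = 5.540 mg/L.
Minimum DO = 8.48 − 5.540 = 2.940 mg/L.

t_c ≈ 2.86 d; minimum DO ≈ 2.94 mg/L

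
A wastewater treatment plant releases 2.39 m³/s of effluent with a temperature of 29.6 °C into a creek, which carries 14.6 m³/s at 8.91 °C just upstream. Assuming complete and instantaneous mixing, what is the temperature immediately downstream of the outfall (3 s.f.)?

11.8 °C

Flow-weighted mixing: C = (Q_r C_r + Q_w C_w)/(Q_r + Q_w)
= (14.6×8.91 + 2.39×29.6)/(14.6 + 2.39) = 200.8/16.99 = 11.82 °C.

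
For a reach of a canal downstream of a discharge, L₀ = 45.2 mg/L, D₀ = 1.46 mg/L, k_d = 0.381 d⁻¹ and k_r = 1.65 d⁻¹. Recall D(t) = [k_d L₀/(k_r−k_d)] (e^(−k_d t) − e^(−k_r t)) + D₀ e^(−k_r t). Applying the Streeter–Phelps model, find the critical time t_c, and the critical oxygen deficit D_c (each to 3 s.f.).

t_c ≈ 1.07 d; D_c ≈ 6.96 mg/L

t_c = [1/(k_r−k_d)] ln[(k_r/k_d)(1 − D₀(k_r−k_d)/(k_d L₀))]
= [1/(1.65−0.381)] ln[(1.65/0.381)(1 − 1.46×1.269/(0.381×45.2))]
= (1/1.269) ln[4.331 × 0.8924] = 0.7880 × ln(3.865) = 0.7880 × 1.352 = 1.065 d.
L(t_c) = L₀ e^(−k_d t_c) = 45.2 × 0.6664 = 30.12 mg/L, and at the critical point k_r D_c = k_d L, so D_c = (0.381/1.65) × 30.12 = 6.955 mg/L.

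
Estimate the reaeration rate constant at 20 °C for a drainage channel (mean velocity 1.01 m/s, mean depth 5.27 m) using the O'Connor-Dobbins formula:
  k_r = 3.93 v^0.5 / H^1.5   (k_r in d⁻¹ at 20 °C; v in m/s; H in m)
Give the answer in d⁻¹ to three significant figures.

k_r = 3.93 × 1.01^0.5 / 5.27^1.5 = 3.93 × 1.005 / 12.10 = 0.3265 d⁻¹.

k_r ≈ 0.326 d⁻¹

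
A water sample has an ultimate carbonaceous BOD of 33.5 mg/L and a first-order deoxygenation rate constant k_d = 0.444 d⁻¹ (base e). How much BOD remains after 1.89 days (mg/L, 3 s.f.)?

L ≈ 14.5 mg/L

L_t = L₀ e^(−k_d t) = 33.5 × e^(−0.444×1.89) = 33.5 × 0.4321 = 14.47 mg/L.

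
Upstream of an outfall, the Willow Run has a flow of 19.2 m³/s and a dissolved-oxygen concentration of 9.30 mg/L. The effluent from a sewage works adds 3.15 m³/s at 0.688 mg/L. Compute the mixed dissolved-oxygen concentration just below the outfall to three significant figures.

Flow-weighted mixing: C = (Q_r C_r + Q_w C_w)/(Q_r + Q_w)
= (19.2×9.30 + 3.15×0.688)/(19.2 + 3.15) = 180.7/22.35 = 8.086 mg/L.

8.09 mg/L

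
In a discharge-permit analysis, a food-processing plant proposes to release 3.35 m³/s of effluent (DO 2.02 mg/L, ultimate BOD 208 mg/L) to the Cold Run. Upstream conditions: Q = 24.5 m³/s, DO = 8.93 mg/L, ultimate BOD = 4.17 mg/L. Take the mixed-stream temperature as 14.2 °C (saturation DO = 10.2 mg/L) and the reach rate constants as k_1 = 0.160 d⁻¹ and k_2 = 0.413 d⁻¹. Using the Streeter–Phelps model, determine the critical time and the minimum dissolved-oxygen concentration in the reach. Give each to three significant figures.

t_c ≈ 3.26 d; minimum DO ≈ 3.60 mg/L

Mixed DO = (24.5×8.93 + 3.35×2.02)/(24.5+3.35) = 225.6/27.85 = 8.099 mg/L.
Mixed L₀ = (24.5×4.17 + 3.35×208)/(27.85) = 799.0/27.85 = 28.69 mg/L.
Initial deficit D₀ = C_s − DO₀ = 10.2 − 8.099 = 2.101 mg/L.
t_c = (1/0.2530) ln[(0.413/0.160)(1 − 2.101×0.2530/(0.160×28.69))] = 3.953 × ln(2.282) = 3.262 d.
D_c = (0.160/0.413) × 28.69 × e^(−0.160×3.262) = 0.3874 × 28.69 × 0.5934 = 6.595 mg/L.
Minimum DO = 10.2 − 6.595 = 3.605 mg/L.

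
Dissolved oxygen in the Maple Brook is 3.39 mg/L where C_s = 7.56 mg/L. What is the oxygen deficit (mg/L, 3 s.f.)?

D = C_s − C = 7.56 − 3.39 = 4.17 mg/L.

D ≈ 4.17 mg/L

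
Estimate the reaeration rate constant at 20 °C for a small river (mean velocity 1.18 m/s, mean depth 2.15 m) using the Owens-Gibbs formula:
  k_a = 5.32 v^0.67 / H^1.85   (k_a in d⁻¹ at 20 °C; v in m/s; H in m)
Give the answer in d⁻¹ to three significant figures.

k_a = 5.32 × 1.18^0.67 / 2.15^1.85 = 5.32 × 1.117 / 4.121 = 1.442 d⁻¹.

k_a ≈ 1.44 d⁻¹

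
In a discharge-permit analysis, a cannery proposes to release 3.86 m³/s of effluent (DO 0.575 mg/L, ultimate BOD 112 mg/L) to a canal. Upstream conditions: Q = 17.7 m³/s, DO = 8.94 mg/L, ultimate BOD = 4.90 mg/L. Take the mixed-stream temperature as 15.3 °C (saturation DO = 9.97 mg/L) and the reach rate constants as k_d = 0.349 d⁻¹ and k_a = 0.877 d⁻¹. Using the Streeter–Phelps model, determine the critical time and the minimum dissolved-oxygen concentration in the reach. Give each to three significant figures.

Mixed DO = (17.7×8.94 + 3.86×0.575)/(17.7+3.86) = 160.5/21.56 = 7.442 mg/L.
Mixed L₀ = (17.7×4.90 + 3.86×112)/(21.56) = 519.0/21.56 = 24.07 mg/L.
Initial deficit D₀ = C_s − DO₀ = 9.97 − 7.442 = 2.528 mg/L.
t_c = (1/0.5280) ln[(0.877/0.349)(1 − 2.528×0.5280/(0.349×24.07))] = 1.894 × ln(2.114) = 1.418 d.
D_c = (0.349/0.877) × 24.07 × e^(−0.349×1.418) = 0.3979 × 24.07 × 0.6097 = 5.842 mg/L.
Minimum DO = 9.97 − 5.842 = 4.128 mg/L.

t_c ≈ 1.42 d; minimum DO ≈ 4.13 mg/L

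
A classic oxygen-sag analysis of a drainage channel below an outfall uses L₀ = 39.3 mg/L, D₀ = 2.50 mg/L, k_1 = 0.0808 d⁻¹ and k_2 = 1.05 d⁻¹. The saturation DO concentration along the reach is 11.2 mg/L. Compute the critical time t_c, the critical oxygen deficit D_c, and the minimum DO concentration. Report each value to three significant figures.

t_c = [1/(k_2−k_1)] ln[(k_2/k_1)(1 − D₀(k_2−k_1)/(k_1 L₀))]
= [1/(1.05−0.0808)] ln[(1.05/0.0808)(1 − 2.50×0.9692/(0.0808×39.3))]
= (1/0.9692) ln[13.00 × 0.2370] = 1.032 × ln(3.079) = 1.032 × 1.125 = 1.160 d.
L(t_c) = L₀ e^(−k_1 t_c) = 39.3 × 0.9105 = 35.78 mg/L, and at the critical point k_2 D_c = k_1 L, so D_c = (0.0808/1.05) × 35.78 = 2.754 mg/L.
Minimum DO = C_s − D_c = 11.2 − 2.754 = 8.446 mg/L.

t_c ≈ 1.16 d; D_c ≈ 2.75 mg/L; min DO ≈ 8.45 mg/L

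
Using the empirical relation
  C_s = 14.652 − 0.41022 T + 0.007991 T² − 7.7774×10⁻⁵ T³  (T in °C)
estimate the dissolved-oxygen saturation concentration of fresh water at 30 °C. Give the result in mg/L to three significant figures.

C_s ≈ 7.44 mg/L

C_s = 14.652 − 0.41022×30 + 0.007991×30² − 7.7774×10⁻⁵×30³ = 7.437 mg/L.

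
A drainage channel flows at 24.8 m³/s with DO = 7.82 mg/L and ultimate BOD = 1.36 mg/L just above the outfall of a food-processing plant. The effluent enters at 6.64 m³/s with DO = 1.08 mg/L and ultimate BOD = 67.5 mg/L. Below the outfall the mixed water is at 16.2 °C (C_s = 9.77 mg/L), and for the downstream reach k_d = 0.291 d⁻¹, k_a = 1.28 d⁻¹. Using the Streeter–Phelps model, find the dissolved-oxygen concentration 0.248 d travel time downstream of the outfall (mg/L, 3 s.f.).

Mixed DO = (24.8×7.82 + 6.64×1.08)/(24.8+6.64) = 201.1/31.44 = 6.397 mg/L.
Mixed L₀ = (24.8×1.36 + 6.64×67.5)/(31.44) = 481.9/31.44 = 15.33 mg/L.
Initial deficit D₀ = C_s − DO₀ = 9.77 − 6.397 = 3.373 mg/L.
D(0.248) = [0.291×15.33/(1.28−0.291)](e^(−0.291×0.248) − e^(−1.28×0.248)) + 3.373 e^(−1.28×0.248)
= 4.510 × (0.9304 − 0.7280) + 3.373 × 0.7280 = 3.369 mg/L.
DO = 9.77 − 3.369 = 6.401 mg/L.

DO ≈ 6.40 mg/L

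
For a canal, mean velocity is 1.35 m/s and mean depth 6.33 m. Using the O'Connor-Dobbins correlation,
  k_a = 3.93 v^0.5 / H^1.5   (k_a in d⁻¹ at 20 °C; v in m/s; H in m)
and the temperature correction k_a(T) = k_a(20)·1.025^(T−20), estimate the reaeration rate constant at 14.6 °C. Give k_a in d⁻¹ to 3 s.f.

k_a ≈ 0.251 d⁻¹

k_a(20) = 3.93 × 1.35^0.5 / 6.33^1.5 = 3.93 × 1.162 / 15.93 = 0.2867 d⁻¹.
k_a(14.6) = 0.2867 × 1.025^(14.6−20) = 0.2867 × 0.8752 = 0.2509 d⁻¹.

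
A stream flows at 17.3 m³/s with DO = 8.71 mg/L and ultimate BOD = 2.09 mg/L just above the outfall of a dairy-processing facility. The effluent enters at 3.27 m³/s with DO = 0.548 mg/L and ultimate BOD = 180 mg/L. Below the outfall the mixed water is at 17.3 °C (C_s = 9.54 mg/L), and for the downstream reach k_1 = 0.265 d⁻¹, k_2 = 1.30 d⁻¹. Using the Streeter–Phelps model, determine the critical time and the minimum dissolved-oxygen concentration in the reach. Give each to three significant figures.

Mixed DO = (17.3×8.71 + 3.27×0.548)/(17.3+3.27) = 152.5/20.57 = 7.412 mg/L.
Mixed L₀ = (17.3×2.09 + 3.27×180)/(20.57) = 624.8/20.57 = 30.37 mg/L.
Initial deficit D₀ = C_s − DO₀ = 9.54 − 7.412 = 2.128 mg/L.
t_c = (1/1.035) ln[(1.30/0.265)(1 − 2.128×1.035/(0.265×30.37))] = 0.9662 × ln(3.564) = 1.228 d.
D_c = (0.265/1.30) × 30.37 × e^(−0.265×1.228) = 0.2038 × 30.37 × 0.7223 = 4.472 mg/L.
Minimum DO = 9.54 − 4.472 = 5.068 mg/L.

t_c ≈ 1.23 d; minimum DO ≈ 5.07 mg/L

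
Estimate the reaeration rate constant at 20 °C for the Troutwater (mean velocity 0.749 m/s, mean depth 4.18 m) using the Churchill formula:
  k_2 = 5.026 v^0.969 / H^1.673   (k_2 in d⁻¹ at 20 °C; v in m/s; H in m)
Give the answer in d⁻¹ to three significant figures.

k_2 = 5.026 × 0.749^0.969 / 4.18^1.673 = 5.026 × 0.7557 / 10.95 = 0.3470 d⁻¹.

k_2 ≈ 0.347 d⁻¹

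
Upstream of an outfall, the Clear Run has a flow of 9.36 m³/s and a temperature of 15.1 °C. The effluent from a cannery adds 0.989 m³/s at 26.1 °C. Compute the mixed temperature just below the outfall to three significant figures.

16.2 °C

Flow-weighted mixing: C = (Q_r C_r + Q_w C_w)/(Q_r + Q_w)
= (9.36×15.1 + 0.989×26.1)/(9.36 + 0.989) = 167.1/10.35 = 16.15 °C.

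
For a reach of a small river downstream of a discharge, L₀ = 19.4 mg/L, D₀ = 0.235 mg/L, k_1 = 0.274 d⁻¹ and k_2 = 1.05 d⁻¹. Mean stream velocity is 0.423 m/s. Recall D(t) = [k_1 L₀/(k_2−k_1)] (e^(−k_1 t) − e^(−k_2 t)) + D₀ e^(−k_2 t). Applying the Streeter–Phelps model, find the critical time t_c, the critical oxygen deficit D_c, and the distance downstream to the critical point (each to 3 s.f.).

With k_2/k_1 = 3.832 and 1 − D₀(k_2−k_1)/(k_1 L₀) = 0.9657,
t_c = ln(3.832 × 0.9657) / (1.05 − 0.274) = ln(3.701) / 0.7760 = 1.309/0.7760 = 1.686 d.
L(t_c) = L₀ e^(−k_1 t_c) = 19.4 × 0.6300 = 12.22 mg/L, and at the critical point k_2 D_c = k_1 L, so D_c = (0.274/1.05) × 12.22 = 3.189 mg/L.
x_c = v t_c = 0.423 m/s × 1.686 d × 86400 s/d = 61630 m ≈ 61.6 km.

t_c ≈ 1.69 d; D_c ≈ 3.19 mg/L; x_c ≈ 61.6 km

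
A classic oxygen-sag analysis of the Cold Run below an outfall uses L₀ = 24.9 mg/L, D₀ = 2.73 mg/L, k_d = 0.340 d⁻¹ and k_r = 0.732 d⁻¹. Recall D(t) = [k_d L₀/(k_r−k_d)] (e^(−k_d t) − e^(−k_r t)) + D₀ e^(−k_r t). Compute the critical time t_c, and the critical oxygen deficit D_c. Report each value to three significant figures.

t_c = [1/(k_r−k_d)] ln[(k_r/k_d)(1 − D₀(k_r−k_d)/(k_d L₀))]
= [1/(0.732−0.340)] ln[(0.732/0.340)(1 − 2.73×0.3920/(0.340×24.9))]
= (1/0.3920) ln[2.153 × 0.8736] = 2.551 × ln(1.881) = 2.551 × 0.6317 = 1.611 d.
D_c = (k_d/k_r) L₀ e^(−k_d t_c) = (0.340/0.732) × 24.9 × e^(−0.340×1.611) = 0.4645 × 24.9 × 0.5782 = 6.687 mg/L.

t_c ≈ 1.61 d; D_c ≈ 6.69 mg/L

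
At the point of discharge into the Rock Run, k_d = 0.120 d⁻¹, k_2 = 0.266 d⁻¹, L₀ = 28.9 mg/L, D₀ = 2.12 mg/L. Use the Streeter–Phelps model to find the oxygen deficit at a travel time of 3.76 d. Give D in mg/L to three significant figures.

k_d L₀/(k_2−k_d) = 0.120×28.9/(0.266−0.120) = 3.468/0.1460 = 23.75 mg/L.
e^(−k_d t) = e^(−0.120×3.760) = 0.6369; e^(−k_2 t) = e^(−0.266×3.760) = 0.3678.
D = 23.75 × (0.6369 − 0.3678) + 2.12 × 0.3678 = 6.391 + 0.7798 = 7.170 mg/L.

D ≈ 7.17 mg/L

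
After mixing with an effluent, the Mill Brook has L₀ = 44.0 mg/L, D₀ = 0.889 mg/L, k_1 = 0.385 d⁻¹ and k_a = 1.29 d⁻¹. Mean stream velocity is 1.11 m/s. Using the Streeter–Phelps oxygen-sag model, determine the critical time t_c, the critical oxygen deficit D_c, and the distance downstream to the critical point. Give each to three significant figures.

t_c ≈ 1.28 d; D_c ≈ 8.02 mg/L; x_c ≈ 123 km

With k_a/k_1 = 3.351 and 1 − D₀(k_a−k_1)/(k_1 L₀) = 0.9525,
t_c = ln(3.351 × 0.9525) / (1.29 − 0.385) = ln(3.192) / 0.9050 = 1.160/0.9050 = 1.282 d.
D_c = (k_1/k_a) L₀ e^(−k_1 t_c) = (0.385/1.29) × 44.0 × e^(−0.385×1.282) = 0.2984 × 44.0 × 0.6104 = 8.015 mg/L.
x_c = v t_c = 1.11 m/s × 1.282 d × 86400 s/d = 123000 m ≈ 123 km.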